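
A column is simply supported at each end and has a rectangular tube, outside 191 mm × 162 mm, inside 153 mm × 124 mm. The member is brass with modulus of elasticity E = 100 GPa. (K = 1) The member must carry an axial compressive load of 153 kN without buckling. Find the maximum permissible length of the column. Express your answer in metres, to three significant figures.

L_max ≈ 16.7 m

Weak-axis I_min = (h_o·b_o³ − h_i·b_i³)/12 with b_o = 162, b_i = 124.0 mm (shorter outer/inner sides).
I_min = (191×162³ − 153.0×124.0³)/12 = 4.336×10^7 mm⁴
I = 4.336×10^-5 m⁴
At the buckling limit P_cr = P = 1.530×10^5 N
From P_cr = π²EI/(K·L)²:  L = (1/K)·√(π²EI/P_cr) = (1/1)·√(π²×1.00×10^11×4.336×10^-5/1.530×10^5)
L = 16.7 m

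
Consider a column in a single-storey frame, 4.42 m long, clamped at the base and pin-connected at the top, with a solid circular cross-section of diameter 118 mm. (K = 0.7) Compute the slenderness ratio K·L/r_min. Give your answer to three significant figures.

For a solid circle r = d/4 = 118/4 = 29.50 mm
L_e = K·L = 0.7 × 4.42 m = 3.094 m = 3094.0 mm
λ = L_e / r_min = 3094.0 / 29.50 = 105

λ ≈ 105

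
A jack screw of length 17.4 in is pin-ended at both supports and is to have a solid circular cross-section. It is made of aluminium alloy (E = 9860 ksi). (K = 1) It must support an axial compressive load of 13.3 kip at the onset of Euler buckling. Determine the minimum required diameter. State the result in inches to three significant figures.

L_e = K·L = 1 × 17.4 = 17.40 in
Required I = P_cr·L_e²/(π²E) = 1.330×10^4 × 17.40² / (π² × 9.86×10^6) = 4.138×10^-2 in⁴
Solid circle: I = πd⁴/64  ⇒  d = (64I/π)^(1/4) = (64×4.138×10^-2/π)^(1/4) = 0.958 in

d ≈ 0.958 in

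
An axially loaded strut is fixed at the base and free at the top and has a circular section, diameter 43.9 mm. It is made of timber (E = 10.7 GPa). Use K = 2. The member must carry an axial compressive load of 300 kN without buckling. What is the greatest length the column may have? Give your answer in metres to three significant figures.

I = πd⁴/64 = π×43.9⁴/64 = 1.823×10^5 mm⁴
I = 1.823×10^-7 m⁴
At the buckling limit P_cr = P = 3.000×10^5 N
From P_cr = π²EI/(K·L)²:  L = (1/K)·√(π²EI/P_cr) = (1/2)·√(π²×1.07×10^10×1.823×10^-7/3.000×10^5)
L = 0.127 m

L_max ≈ 0.127 m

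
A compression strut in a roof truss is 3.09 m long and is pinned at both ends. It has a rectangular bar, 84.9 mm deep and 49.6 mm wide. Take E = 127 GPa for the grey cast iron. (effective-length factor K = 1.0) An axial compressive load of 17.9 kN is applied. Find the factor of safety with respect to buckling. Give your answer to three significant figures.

n ≈ 6.33

Buckling occurs about the weak axis: I_min = h·b³/12 with b = 49.6 mm (the shorter side).
I_min = 84.9×49.6³/12 = 8.633×10^5 mm⁴
I = 8.633×10^5 mm⁴ = 8.633×10^-7 m⁴
Effective length L_e = K·L = 1 × 3.09 = 3.090 m
P_cr = π²EI / L_e² = π² × 127×10⁹ × 8.633×10^-7 / 3.090² = 1.133×10^5 N
Factor of safety n = P_cr / P = 113.33 / 17.9 = 6.33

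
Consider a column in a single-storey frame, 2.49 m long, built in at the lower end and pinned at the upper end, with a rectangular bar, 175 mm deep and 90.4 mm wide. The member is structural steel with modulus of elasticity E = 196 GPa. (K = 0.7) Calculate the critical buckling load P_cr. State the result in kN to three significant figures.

P_cr ≈ 6860 kN

Buckling occurs about the weak axis: I_min = h·b³/12 with b = 90.4 mm (the shorter side).
I_min = 175×90.4³/12 = 1.077×10^7 mm⁴
I = 1.077×10^7 mm⁴ = 1.077×10^-5 m⁴
Effective length L_e = K·L = 0.7 × 2.49 = 1.743 m
P_cr = π²EI / L_e² = π² × 196×10⁹ × 1.077×10^-5 / 1.743² = 6.860×10^6 N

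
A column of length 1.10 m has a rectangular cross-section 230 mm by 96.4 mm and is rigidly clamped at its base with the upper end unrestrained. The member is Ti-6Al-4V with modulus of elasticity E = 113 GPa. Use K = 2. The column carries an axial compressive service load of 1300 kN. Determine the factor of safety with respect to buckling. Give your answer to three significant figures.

Buckling occurs about the weak axis: I_min = h·b³/12 with b = 96.4 mm (the shorter side).
I_min = 230×96.4³/12 = 1.717×10^7 mm⁴
I = 1.717×10^7 mm⁴ = 1.717×10^-5 m⁴
Effective length L_e = K·L = 2 × 1.10 = 2.200 m
P_cr = π²EI / L_e² = π² × 113×10⁹ × 1.717×10^-5 / 2.200² = 3.956×10^6 N
Factor of safety n = P_cr / P = 3956.5 / 1300 = 3.04

n ≈ 3.04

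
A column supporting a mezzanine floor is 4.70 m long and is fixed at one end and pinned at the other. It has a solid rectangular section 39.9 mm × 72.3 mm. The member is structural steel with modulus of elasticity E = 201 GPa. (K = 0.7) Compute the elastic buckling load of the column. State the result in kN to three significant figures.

Buckling occurs about the weak axis: I_min = h·b³/12 with b = 39.9 mm (the shorter side).
I_min = 72.3×39.9³/12 = 3.827×10^5 mm⁴
I = 3.827×10^5 mm⁴ = 3.827×10^-7 m⁴
Effective length L_e = K·L = 0.7 × 4.70 = 3.290 m
P_cr = π²EI / L_e² = π² × 201×10⁹ × 3.827×10^-7 / 3.290² = 7.014×10^4 N

P_cr ≈ 70.1 kN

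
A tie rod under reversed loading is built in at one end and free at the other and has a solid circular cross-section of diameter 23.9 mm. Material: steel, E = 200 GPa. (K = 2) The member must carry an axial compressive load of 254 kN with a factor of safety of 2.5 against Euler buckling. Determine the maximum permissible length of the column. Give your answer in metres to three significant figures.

I = πd⁴/64 = π×23.9⁴/64 = 1.602×10^4 mm⁴
I = 1.602×10^-8 m⁴
Required critical load P_cr = n·P = 2.5 × 254 = 635.0 kN = 6.350×10^5 N
From P_cr = π²EI/(K·L)²:  L = (1/K)·√(π²EI/P_cr) = (1/2)·√(π²×2.00×10^11×1.602×10^-8/6.350×10^5)
L = 0.112 m

L_max ≈ 0.112 m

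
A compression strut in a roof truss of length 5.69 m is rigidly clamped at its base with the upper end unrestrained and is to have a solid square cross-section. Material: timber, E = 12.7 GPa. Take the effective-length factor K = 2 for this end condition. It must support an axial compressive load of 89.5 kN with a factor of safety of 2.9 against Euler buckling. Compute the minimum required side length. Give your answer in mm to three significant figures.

a ≈ 238 mm

Required P_cr = n·P = 2.9 × 89.5 = 259.6 kN
L_e = K·L = 2 × 5.69 = 11.38 m
Required I = P_cr·L_e²/(π²E) = 2.595×10^5 × 11.38² / (π² × 1.27×10^10) = 2.682×10^-4 m⁴
I_req = 2.682×10^8 mm⁴
Solid square: I = a⁴/12  ⇒  a = (12I)^(1/4) = (12×2.682×10^8)^(1/4) = 238 mm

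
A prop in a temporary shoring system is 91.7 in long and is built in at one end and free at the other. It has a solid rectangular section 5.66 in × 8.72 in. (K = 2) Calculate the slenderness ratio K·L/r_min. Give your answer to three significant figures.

λ ≈ 112

Buckling occurs about the weak axis: I_min = h·b³/12 with b = 5.66 in (the shorter side).
I_min = 8.72×5.66³/12 = 131.8 in⁴
A = 49.36 in²;  r_min = √(I/A) = √(131.8/49.36) = 1.634 in
L_e = K·L = 2 × 91.7 = 183.4 in
λ = L_e / r_min = 183.40 / 1.634 = 112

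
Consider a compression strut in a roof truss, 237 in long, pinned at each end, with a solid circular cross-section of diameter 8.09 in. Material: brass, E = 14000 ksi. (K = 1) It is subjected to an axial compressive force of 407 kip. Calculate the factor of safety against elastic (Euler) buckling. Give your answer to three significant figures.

n ≈ 1.27

I = πd⁴/64 = π×8.09⁴/64 = 210.3 in⁴
Effective length L_e = K·L = 1 × 237 = 237.0 in
P_cr = π²EI / L_e² = π² × 14000×10³ × 210.3 / 237.0² = 5.172×10^5 lb
Factor of safety n = P_cr / P = 517.24 / 407 = 1.27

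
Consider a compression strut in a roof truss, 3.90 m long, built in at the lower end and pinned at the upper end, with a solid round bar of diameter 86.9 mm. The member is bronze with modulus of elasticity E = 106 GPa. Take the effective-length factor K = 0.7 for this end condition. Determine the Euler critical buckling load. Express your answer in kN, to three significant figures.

P_cr ≈ 393 kN

I = πd⁴/64 = π×86.9⁴/64 = 2.799×10^6 mm⁴
I = 2.799×10^6 mm⁴ = 2.799×10^-6 m⁴
Effective length L_e = K·L = 0.7 × 3.90 = 2.730 m
P_cr = π²EI / L_e² = π² × 106×10⁹ × 2.799×10^-6 / 2.730² = 3.929×10^5 N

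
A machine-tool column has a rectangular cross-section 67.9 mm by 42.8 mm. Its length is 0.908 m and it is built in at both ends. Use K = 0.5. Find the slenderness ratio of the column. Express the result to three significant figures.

λ ≈ 36.7

For a rectangle r_min = b/√12 = 42.8/√12 = 12.36 mm
L_e = K·L = 0.5 × 0.908 m = 0.4540 m = 454.00 mm
λ = L_e / r_min = 454.00 / 12.36 = 36.7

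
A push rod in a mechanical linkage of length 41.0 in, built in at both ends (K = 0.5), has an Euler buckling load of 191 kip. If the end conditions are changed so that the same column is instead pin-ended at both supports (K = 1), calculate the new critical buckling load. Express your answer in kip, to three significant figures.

P_cr ∝ 1/K², so P_cr,new = P_cr,old × (K_old/K_new)² = 191 × (0.5/1)²
= 191 × 0.2500 = 47.8 kip

P_cr ≈ 47.8 kip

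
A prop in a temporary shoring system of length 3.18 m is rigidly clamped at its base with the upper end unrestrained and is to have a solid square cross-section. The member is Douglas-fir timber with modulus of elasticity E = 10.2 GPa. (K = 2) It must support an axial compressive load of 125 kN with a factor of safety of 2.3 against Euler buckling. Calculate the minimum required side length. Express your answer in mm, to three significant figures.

a ≈ 193 mm

Required P_cr = n·P = 2.3 × 125 = 287.5 kN
L_e = K·L = 2 × 3.18 = 6.360 m
Required I = P_cr·L_e²/(π²E) = 2.875×10^5 × 6.360² / (π² × 1.02×10^10) = 1.155×10^-4 m⁴
I_req = 1.155×10^8 mm⁴
Solid square: I = a⁴/12  ⇒  a = (12I)^(1/4) = (12×1.155×10^8)^(1/4) = 193 mm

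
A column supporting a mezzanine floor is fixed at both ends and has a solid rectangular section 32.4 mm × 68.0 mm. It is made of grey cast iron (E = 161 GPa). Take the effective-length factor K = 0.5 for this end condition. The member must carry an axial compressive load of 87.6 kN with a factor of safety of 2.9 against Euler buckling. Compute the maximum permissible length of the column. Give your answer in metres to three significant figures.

L_max ≈ 2.20 m

Buckling occurs about the weak axis: I_min = h·b³/12 with b = 32.4 mm (the shorter side).
I_min = 68.0×32.4³/12 = 1.927×10^5 mm⁴
I = 1.927×10^-7 m⁴
Required critical load P_cr = n·P = 2.9 × 87.6 = 254.0 kN = 2.540×10^5 N
From P_cr = π²EI/(K·L)²:  L = (1/K)·√(π²EI/P_cr) = (1/0.5)·√(π²×1.61×10^11×1.927×10^-7/2.540×10^5)
L = 2.20 m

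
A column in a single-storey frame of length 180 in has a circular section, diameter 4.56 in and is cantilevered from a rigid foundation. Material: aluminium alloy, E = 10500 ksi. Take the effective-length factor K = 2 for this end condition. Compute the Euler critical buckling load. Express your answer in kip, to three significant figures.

P_cr ≈ 17.0 kip

I = πd⁴/64 = π×4.56⁴/64 = 21.22 in⁴
Effective length L_e = K·L = 2 × 180 = 360.0 in
P_cr = π²EI / L_e² = π² × 10500×10³ × 21.22 / 360.0² = 1.697×10^4 lb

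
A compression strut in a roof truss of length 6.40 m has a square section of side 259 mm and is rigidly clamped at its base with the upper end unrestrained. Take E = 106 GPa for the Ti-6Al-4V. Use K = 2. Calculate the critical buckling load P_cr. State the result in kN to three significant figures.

P_cr ≈ 2390 kN

I = a⁴/12 = 259⁴/12 = 3.750×10^8 mm⁴
I = 3.750×10^8 mm⁴ = 3.750×10^-4 m⁴
Effective length L_e = K·L = 2 × 6.40 = 12.80 m
P_cr = π²EI / L_e² = π² × 106×10⁹ × 3.750×10^-4 / 12.80² = 2.394×10^6 N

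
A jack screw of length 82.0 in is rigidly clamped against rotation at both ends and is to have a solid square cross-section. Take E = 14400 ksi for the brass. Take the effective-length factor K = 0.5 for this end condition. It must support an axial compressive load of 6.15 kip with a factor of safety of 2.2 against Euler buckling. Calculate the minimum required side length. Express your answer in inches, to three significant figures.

a ≈ 1.18 in

Required P_cr = n·P = 2.2 × 6.15 = 13.53 kip
L_e = K·L = 0.5 × 82.0 = 41.00 in
Required I = P_cr·L_e²/(π²E) = 1.353×10^4 × 41.00² / (π² × 1.44×10^7) = 0.1600 in⁴
Solid square: I = a⁴/12  ⇒  a = (12I)^(1/4) = (12×0.1600)^(1/4) = 1.18 in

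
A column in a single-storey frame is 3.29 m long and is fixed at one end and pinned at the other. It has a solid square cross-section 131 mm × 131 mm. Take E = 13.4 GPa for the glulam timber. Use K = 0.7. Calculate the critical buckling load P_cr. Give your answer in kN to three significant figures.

I = a⁴/12 = 131⁴/12 = 2.454×10^7 mm⁴
I = 2.454×10^7 mm⁴ = 2.454×10^-5 m⁴
Effective length L_e = K·L = 0.7 × 3.29 = 2.303 m
P_cr = π²EI / L_e² = π² × 13.4×10⁹ × 2.454×10^-5 / 2.303² = 6.120×10^5 N

P_cr ≈ 612 kN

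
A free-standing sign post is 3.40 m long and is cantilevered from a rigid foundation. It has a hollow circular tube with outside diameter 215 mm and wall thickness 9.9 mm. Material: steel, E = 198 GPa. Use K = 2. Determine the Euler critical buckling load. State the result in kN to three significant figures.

Inner diameter d_i = 215 − 2×9.9 = 195.2 mm
I = π(d_o⁴ − d_i⁴)/64 = π(215⁴ − 195.2⁴)/64 = 3.362×10^7 mm⁴
I = 3.362×10^7 mm⁴ = 3.362×10^-5 m⁴
Effective length L_e = K·L = 2 × 3.40 = 6.800 m
P_cr = π²EI / L_e² = π² × 198×10⁹ × 3.362×10^-5 / 6.800² = 1.421×10^6 N

P_cr ≈ 1420 kN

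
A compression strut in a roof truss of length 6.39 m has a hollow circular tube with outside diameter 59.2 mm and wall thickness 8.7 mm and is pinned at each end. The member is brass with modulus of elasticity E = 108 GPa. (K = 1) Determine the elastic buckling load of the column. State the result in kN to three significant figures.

Inner diameter d_i = 59.2 − 2×8.7 = 41.80 mm
I = π(d_o⁴ − d_i⁴)/64 = π(59.2⁴ − 41.80⁴)/64 = 4.531×10^5 mm⁴
I = 4.531×10^5 mm⁴ = 4.531×10^-7 m⁴
Effective length L_e = K·L = 1 × 6.39 = 6.390 m
P_cr = π²EI / L_e² = π² × 108×10⁹ × 4.531×10^-7 / 6.390² = 1.183×10^4 N

P_cr ≈ 11.8 kN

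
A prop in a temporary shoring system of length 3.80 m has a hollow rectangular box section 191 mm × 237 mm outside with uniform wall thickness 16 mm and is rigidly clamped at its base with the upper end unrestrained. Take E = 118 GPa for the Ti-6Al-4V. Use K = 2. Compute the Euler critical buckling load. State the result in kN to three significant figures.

Inner dimensions: h_i = 237 − 2×16 = 205.0 mm, b_i = 191 − 2×16 = 159.0 mm
Weak-axis I_min = (h_o·b_o³ − h_i·b_i³)/12 with b_o = 191, b_i = 159.0 mm (shorter outer/inner sides).
I_min = (237×191³ − 205.0×159.0³)/12 = 6.895×10^7 mm⁴
I = 6.895×10^7 mm⁴ = 6.895×10^-5 m⁴
Effective length L_e = K·L = 2 × 3.80 = 7.600 m
P_cr = π²EI / L_e² = π² × 118×10⁹ × 6.895×10^-5 / 7.600² = 1.390×10^6 N

P_cr ≈ 1390 kN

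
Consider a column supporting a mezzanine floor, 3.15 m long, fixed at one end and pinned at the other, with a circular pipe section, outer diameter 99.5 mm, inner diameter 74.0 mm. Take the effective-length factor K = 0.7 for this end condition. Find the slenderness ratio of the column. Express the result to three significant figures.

λ ≈ 71.1

d_o = 99.5 mm, d_i = 74.0 mm
I = π(d_o⁴ − d_i⁴)/64 = π(99.5⁴ − 74.00⁴)/64 = 3.339×10^6 mm⁴
A = 3.475×10^3 mm²;  r_min = √(I/A) = √(3.339×10^6/3.475×10^3) = 31.00 mm
L_e = K·L = 0.7 × 3.15 m = 2.205 m = 2205.0 mm
λ = L_e / r_min = 2205.0 / 31.00 = 71.1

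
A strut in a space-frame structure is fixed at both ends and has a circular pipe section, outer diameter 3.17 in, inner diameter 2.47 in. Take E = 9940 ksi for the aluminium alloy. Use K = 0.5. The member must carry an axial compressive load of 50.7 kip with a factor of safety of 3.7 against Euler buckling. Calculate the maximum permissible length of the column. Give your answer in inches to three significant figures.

L_max ≈ 80.9 in

d_o = 3.17 in, d_i = 2.47 in
I = π(d_o⁴ − d_i⁴)/64 = π(3.17⁴ − 2.470⁴)/64 = 3.130 in⁴
Required critical load P_cr = n·P = 3.7 × 50.7 = 187.6 kip = 1.876×10^5 lb
From P_cr = π²EI/(K·L)²:  L = (1/K)·√(π²EI/P_cr) = (1/0.5)·√(π²×9.94×10^6×3.130/1.876×10^5)
L = 80.9 in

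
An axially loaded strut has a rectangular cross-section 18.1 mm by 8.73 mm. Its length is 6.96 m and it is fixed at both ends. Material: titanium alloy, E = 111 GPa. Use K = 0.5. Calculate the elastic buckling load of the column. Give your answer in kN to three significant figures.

P_cr ≈ 0.0908 kN

Buckling occurs about the weak axis: I_min = h·b³/12 with b = 8.73 mm (the shorter side).
I_min = 18.1×8.73³/12 = 1.004×10^3 mm⁴
I = 1.004×10^3 mm⁴ = 1.004×10^-9 m⁴
Effective length L_e = K·L = 0.5 × 6.96 = 3.480 m
P_cr = π²EI / L_e² = π² × 111×10⁹ × 1.004×10^-9 / 3.480² = 90.78 N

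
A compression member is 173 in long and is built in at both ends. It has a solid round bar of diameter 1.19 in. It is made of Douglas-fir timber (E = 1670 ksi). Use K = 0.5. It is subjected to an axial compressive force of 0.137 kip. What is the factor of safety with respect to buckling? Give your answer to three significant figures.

I = πd⁴/64 = π×1.19⁴/64 = 9.844×10^-2 in⁴
Effective length L_e = K·L = 0.5 × 173 = 86.50 in
P_cr = π²EI / L_e² = π² × 1670×10³ × 9.844×10^-2 / 86.50² = 216.8 lb
Factor of safety n = P_cr / P = 0.21684 / 0.137 = 1.58

n ≈ 1.58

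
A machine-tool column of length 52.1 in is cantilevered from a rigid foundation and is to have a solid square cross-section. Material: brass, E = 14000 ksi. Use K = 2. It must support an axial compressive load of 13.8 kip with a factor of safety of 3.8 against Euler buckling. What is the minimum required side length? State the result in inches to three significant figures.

Required P_cr = n·P = 3.8 × 13.8 = 52.44 kip
L_e = K·L = 2 × 52.1 = 104.2 in
Required I = P_cr·L_e²/(π²E) = 5.244×10^4 × 104.2² / (π² × 1.40×10^7) = 4.121 in⁴
Solid square: I = a⁴/12  ⇒  a = (12I)^(1/4) = (12×4.121)^(1/4) = 2.65 in

a ≈ 2.65 in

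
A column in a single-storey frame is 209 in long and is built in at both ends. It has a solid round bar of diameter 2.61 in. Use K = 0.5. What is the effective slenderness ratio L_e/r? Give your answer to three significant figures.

λ ≈ 160

For a solid circle r = d/4 = 2.61/4 = 0.6525 in
L_e = K·L = 0.5 × 209 = 104.5 in
λ = L_e / r_min = 104.50 / 0.6525 = 160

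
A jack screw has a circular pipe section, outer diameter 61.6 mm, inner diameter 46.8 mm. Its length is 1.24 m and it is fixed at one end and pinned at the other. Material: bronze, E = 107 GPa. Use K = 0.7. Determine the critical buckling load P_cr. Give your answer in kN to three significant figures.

P_cr ≈ 661 kN

d_o = 61.6 mm, d_i = 46.8 mm
I = π(d_o⁴ − d_i⁴)/64 = π(61.6⁴ − 46.80⁴)/64 = 4.713×10^5 mm⁴
I = 4.713×10^5 mm⁴ = 4.713×10^-7 m⁴
Effective length L_e = K·L = 0.7 × 1.24 = 0.8680 m
P_cr = π²EI / L_e² = π² × 107×10⁹ × 4.713×10^-7 / 0.8680² = 6.606×10^5 N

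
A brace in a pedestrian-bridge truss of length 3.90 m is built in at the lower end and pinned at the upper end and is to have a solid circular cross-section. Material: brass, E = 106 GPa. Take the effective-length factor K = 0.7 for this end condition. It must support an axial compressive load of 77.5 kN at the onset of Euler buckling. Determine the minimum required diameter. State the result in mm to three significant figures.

d ≈ 57.9 mm

L_e = K·L = 0.7 × 3.90 = 2.730 m
Required I = P_cr·L_e²/(π²E) = 7.750×10^4 × 2.730² / (π² × 1.06×10^11) = 5.521×10^-7 m⁴
I_req = 5.521×10^5 mm⁴
Solid circle: I = πd⁴/64  ⇒  d = (64I/π)^(1/4) = (64×5.521×10^5/π)^(1/4) = 57.9 mm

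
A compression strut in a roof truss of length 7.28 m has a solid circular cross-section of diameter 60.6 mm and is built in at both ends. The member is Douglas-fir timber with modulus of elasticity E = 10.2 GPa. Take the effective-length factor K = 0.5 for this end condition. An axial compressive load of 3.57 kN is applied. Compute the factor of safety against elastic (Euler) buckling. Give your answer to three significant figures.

n ≈ 1.41

I = πd⁴/64 = π×60.6⁴/64 = 6.620×10^5 mm⁴
I = 6.620×10^5 mm⁴ = 6.620×10^-7 m⁴
Effective length L_e = K·L = 0.5 × 7.28 = 3.640 m
P_cr = π²EI / L_e² = π² × 10.2×10⁹ × 6.620×10^-7 / 3.640² = 5.030×10^3 N
Factor of safety n = P_cr / P = 5.0299 / 3.57 = 1.41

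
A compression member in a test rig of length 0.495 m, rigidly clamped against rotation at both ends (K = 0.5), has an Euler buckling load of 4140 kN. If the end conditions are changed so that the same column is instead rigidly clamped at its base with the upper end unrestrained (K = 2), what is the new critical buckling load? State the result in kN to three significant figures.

P_cr ≈ 259 kN

P_cr ∝ 1/K², so P_cr,new = P_cr,old × (K_old/K_new)² = 4140 × (0.5/2)²
= 4140 × 0.06250 = 259 kN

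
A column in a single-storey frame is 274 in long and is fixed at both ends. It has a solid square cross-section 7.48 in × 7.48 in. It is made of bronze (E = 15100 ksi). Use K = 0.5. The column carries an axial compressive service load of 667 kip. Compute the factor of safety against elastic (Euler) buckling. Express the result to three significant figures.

n ≈ 3.11

I = a⁴/12 = 7.48⁴/12 = 260.9 in⁴
Effective length L_e = K·L = 0.5 × 274 = 137.0 in
P_cr = π²EI / L_e² = π² × 15100×10³ × 260.9 / 137.0² = 2.071×10^6 lb
Factor of safety n = P_cr / P = 2071.4 / 667 = 3.11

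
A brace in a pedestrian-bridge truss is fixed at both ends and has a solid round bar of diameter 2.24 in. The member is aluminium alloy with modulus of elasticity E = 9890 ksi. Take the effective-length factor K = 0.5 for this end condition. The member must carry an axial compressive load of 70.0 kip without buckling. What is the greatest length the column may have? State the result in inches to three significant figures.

L_max ≈ 83.0 in

I = πd⁴/64 = π×2.24⁴/64 = 1.236 in⁴
At the buckling limit P_cr = P = 7.000×10^4 lb
From P_cr = π²EI/(K·L)²:  L = (1/K)·√(π²EI/P_cr) = (1/0.5)·√(π²×9.89×10^6×1.236/7.000×10^4)
L = 83.0 in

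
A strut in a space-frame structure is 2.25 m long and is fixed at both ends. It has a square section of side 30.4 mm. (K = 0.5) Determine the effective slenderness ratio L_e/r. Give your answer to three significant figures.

I = a⁴/12 = 30.4⁴/12 = 7.117×10^4 mm⁴
A = 924.2 mm²;  r_min = √(I/A) = √(7.117×10^4/924.2) = 8.776 mm
L_e = K·L = 0.5 × 2.25 m = 1.125 m = 1125.0 mm
λ = L_e / r_min = 1125.0 / 8.776 = 128

λ ≈ 128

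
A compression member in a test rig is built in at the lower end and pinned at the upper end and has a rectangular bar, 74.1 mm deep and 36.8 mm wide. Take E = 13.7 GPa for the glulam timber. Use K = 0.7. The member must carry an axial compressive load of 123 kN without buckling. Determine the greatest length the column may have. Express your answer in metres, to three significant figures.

Buckling occurs about the weak axis: I_min = h·b³/12 with b = 36.8 mm (the shorter side).
I_min = 74.1×36.8³/12 = 3.077×10^5 mm⁴
I = 3.077×10^-7 m⁴
At the buckling limit P_cr = P = 1.230×10^5 N
From P_cr = π²EI/(K·L)²:  L = (1/K)·√(π²EI/P_cr) = (1/0.7)·√(π²×1.37×10^10×3.077×10^-7/1.230×10^5)
L = 0.831 m

L_max ≈ 0.831 m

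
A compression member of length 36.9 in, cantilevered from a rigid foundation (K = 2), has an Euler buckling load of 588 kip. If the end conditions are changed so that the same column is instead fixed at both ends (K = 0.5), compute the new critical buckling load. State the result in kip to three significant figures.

P_cr ∝ 1/K², so P_cr,new = P_cr,old × (K_old/K_new)² = 588 × (2/0.5)²
= 588 × 16.00 = 9410 kip

P_cr ≈ 9410 kip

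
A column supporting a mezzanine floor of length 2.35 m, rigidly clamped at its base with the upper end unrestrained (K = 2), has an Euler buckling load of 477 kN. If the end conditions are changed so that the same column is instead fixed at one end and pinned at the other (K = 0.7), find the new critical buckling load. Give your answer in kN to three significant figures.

P_cr ∝ 1/K², so P_cr,new = P_cr,old × (K_old/K_new)² = 477 × (2/0.7)²
= 477 × 8.163 = 3890 kN

P_cr ≈ 3890 kN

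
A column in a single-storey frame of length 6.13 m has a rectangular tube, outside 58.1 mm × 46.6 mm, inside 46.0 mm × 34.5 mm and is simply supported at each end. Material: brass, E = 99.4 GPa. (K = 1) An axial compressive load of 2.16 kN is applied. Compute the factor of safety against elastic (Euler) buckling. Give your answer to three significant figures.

n ≈ 4.02

Weak-axis I_min = (h_o·b_o³ − h_i·b_i³)/12 with b_o = 46.6, b_i = 34.50 mm (shorter outer/inner sides).
I_min = (58.1×46.6³ − 46.00×34.50³)/12 = 3.325×10^5 mm⁴
I = 3.325×10^5 mm⁴ = 3.325×10^-7 m⁴
Effective length L_e = K·L = 1 × 6.13 = 6.130 m
P_cr = π²EI / L_e² = π² × 99.4×10⁹ × 3.325×10^-7 / 6.130² = 8.682×10^3 N
Factor of safety n = P_cr / P = 8.6818 / 2.16 = 4.02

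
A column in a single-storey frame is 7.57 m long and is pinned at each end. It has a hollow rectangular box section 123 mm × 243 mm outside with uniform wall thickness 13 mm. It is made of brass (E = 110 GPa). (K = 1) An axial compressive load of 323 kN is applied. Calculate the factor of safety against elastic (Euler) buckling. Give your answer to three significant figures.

Inner dimensions: h_i = 243 − 2×13 = 217.0 mm, b_i = 123 − 2×13 = 97.00 mm
Weak-axis I_min = (h_o·b_o³ − h_i·b_i³)/12 with b_o = 123, b_i = 97.00 mm (shorter outer/inner sides).
I_min = (243×123³ − 217.0×97.00³)/12 = 2.118×10^7 mm⁴
I = 2.118×10^7 mm⁴ = 2.118×10^-5 m⁴
Effective length L_e = K·L = 1 × 7.57 = 7.570 m
P_cr = π²EI / L_e² = π² × 110×10⁹ × 2.118×10^-5 / 7.570² = 4.012×10^5 N
Factor of safety n = P_cr / P = 401.23 / 323 = 1.24

n ≈ 1.24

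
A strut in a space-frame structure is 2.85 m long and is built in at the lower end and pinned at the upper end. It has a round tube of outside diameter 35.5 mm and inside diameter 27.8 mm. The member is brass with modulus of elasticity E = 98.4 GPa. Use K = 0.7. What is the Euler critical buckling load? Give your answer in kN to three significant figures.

d_o = 35.5 mm, d_i = 27.8 mm
I = π(d_o⁴ − d_i⁴)/64 = π(35.5⁴ − 27.80⁴)/64 = 4.864×10^4 mm⁴
I = 4.864×10^4 mm⁴ = 4.864×10^-8 m⁴
Effective length L_e = K·L = 0.7 × 2.85 = 1.995 m
P_cr = π²EI / L_e² = π² × 98.4×10⁹ × 4.864×10^-8 / 1.995² = 1.187×10^4 N

P_cr ≈ 11.9 kN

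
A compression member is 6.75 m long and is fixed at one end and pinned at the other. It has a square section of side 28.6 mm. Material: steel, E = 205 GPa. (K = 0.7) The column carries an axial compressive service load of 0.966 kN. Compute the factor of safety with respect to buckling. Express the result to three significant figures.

n ≈ 5.23

I = a⁴/12 = 28.6⁴/12 = 5.575×10^4 mm⁴
I = 5.575×10^4 mm⁴ = 5.575×10^-8 m⁴
Effective length L_e = K·L = 0.7 × 6.75 = 4.725 m
P_cr = π²EI / L_e² = π² × 205×10⁹ × 5.575×10^-8 / 4.725² = 5.053×10^3 N
Factor of safety n = P_cr / P = 5.0528 / 0.966 = 5.23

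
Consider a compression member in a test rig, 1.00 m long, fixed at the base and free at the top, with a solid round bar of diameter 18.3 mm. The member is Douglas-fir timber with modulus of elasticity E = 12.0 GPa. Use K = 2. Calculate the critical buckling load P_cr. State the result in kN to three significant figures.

P_cr ≈ 0.163 kN

I = πd⁴/64 = π×18.3⁴/64 = 5.505×10^3 mm⁴
I = 5.505×10^3 mm⁴ = 5.505×10^-9 m⁴
Effective length L_e = K·L = 2 × 1.00 = 2.000 m
P_cr = π²EI / L_e² = π² × 12.0×10⁹ × 5.505×10^-9 / 2.000² = 163.0 N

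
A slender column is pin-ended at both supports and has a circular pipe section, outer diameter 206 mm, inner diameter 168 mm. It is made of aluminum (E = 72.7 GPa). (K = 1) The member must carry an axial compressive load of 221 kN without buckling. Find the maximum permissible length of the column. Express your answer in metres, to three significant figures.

d_o = 206 mm, d_i = 168 mm
I = π(d_o⁴ − d_i⁴)/64 = π(206⁴ − 168.0⁴)/64 = 4.929×10^7 mm⁴
I = 4.929×10^-5 m⁴
At the buckling limit P_cr = P = 2.210×10^5 N
From P_cr = π²EI/(K·L)²:  L = (1/K)·√(π²EI/P_cr) = (1/1)·√(π²×7.27×10^10×4.929×10^-5/2.210×10^5)
L = 12.7 m

L_max ≈ 12.7 m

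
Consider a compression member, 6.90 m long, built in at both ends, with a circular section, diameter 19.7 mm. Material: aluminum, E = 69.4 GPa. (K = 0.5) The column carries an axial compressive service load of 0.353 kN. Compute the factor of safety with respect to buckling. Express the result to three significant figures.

I = πd⁴/64 = π×19.7⁴/64 = 7.393×10^3 mm⁴
I = 7.393×10^3 mm⁴ = 7.393×10^-9 m⁴
Effective length L_e = K·L = 0.5 × 6.90 = 3.450 m
P_cr = π²EI / L_e² = π² × 69.4×10⁹ × 7.393×10^-9 / 3.450² = 425.5 N
Factor of safety n = P_cr / P = 0.42546 / 0.353 = 1.21

n ≈ 1.21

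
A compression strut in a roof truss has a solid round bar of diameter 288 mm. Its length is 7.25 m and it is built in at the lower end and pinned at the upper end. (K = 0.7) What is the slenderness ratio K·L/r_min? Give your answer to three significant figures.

I = πd⁴/64 = π×288⁴/64 = 3.377×10^8 mm⁴
A = 6.514×10^4 mm²;  r_min = √(I/A) = √(3.377×10^8/6.514×10^4) = 72.00 mm
L_e = K·L = 0.7 × 7.25 m = 5.075 m = 5075.0 mm
λ = L_e / r_min = 5075.0 / 72.00 = 70.5

λ ≈ 70.5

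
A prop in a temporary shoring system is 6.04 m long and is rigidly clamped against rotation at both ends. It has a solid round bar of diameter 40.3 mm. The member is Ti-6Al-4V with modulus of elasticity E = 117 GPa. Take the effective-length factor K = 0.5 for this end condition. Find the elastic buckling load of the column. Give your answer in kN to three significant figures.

I = πd⁴/64 = π×40.3⁴/64 = 1.295×10^5 mm⁴
I = 1.295×10^5 mm⁴ = 1.295×10^-7 m⁴
Effective length L_e = K·L = 0.5 × 6.04 = 3.020 m
P_cr = π²EI / L_e² = π² × 117×10⁹ × 1.295×10^-7 / 3.020² = 1.639×10^4 N

P_cr ≈ 16.4 kN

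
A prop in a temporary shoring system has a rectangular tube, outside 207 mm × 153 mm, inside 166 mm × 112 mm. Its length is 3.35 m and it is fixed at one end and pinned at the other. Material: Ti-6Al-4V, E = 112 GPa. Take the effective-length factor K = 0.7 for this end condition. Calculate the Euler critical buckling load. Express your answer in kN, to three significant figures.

Weak-axis I_min = (h_o·b_o³ − h_i·b_i³)/12 with b_o = 153, b_i = 112.0 mm (shorter outer/inner sides).
I_min = (207×153³ − 166.0×112.0³)/12 = 4.235×10^7 mm⁴
I = 4.235×10^7 mm⁴ = 4.235×10^-5 m⁴
Effective length L_e = K·L = 0.7 × 3.35 = 2.345 m
P_cr = π²EI / L_e² = π² × 112×10⁹ × 4.235×10^-5 / 2.345² = 8.513×10^6 N

P_cr ≈ 8510 kN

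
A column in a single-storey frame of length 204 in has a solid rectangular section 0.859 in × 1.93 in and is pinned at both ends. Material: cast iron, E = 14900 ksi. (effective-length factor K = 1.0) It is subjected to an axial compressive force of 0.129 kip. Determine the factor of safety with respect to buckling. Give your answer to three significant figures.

Buckling occurs about the weak axis: I_min = h·b³/12 with b = 0.859 in (the shorter side).
I_min = 1.93×0.859³/12 = 0.1019 in⁴
Effective length L_e = K·L = 1 × 204 = 204.0 in
P_cr = π²EI / L_e² = π² × 14900×10³ × 0.1019 / 204.0² = 360.2 lb
Factor of safety n = P_cr / P = 0.36023 / 0.129 = 2.79

n ≈ 2.79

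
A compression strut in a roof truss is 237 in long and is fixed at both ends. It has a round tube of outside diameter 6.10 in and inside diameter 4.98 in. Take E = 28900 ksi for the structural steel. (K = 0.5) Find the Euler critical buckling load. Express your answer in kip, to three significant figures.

P_cr ≈ 767 kip

d_o = 6.10 in, d_i = 4.98 in
I = π(d_o⁴ − d_i⁴)/64 = π(6.10⁴ − 4.980⁴)/64 = 37.77 in⁴
Effective length L_e = K·L = 0.5 × 237 = 118.5 in
P_cr = π²EI / L_e² = π² × 28900×10³ × 37.77 / 118.5² = 7.673×10^5 lb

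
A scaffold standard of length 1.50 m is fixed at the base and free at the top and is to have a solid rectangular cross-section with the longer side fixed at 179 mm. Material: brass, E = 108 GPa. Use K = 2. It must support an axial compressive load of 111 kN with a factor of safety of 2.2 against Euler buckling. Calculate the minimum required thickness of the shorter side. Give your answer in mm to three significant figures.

Required P_cr = n·P = 2.2 × 111 = 244.2 kN
L_e = K·L = 2 × 1.50 = 3.000 m
Required I = P_cr·L_e²/(π²E) = 2.442×10^5 × 3.000² / (π² × 1.08×10^11) = 2.062×10^-6 m⁴
I_req = 2.062×10^6 mm⁴
Rectangle, weak axis: I_min = h·b³/12 with h = 179 mm fixed  ⇒  b = (12I/h)^(1/3) = 51.7 mm

b ≈ 51.7 mm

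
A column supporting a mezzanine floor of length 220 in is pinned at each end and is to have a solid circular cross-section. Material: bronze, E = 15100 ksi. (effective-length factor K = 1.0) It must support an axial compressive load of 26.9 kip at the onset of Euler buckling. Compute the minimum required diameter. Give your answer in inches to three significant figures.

d ≈ 3.65 in

L_e = K·L = 1 × 220 = 220.0 in
Required I = P_cr·L_e²/(π²E) = 2.690×10^4 × 220.0² / (π² × 1.51×10^7) = 8.736 in⁴
Solid circle: I = πd⁴/64  ⇒  d = (64I/π)^(1/4) = (64×8.736/π)^(1/4) = 3.65 in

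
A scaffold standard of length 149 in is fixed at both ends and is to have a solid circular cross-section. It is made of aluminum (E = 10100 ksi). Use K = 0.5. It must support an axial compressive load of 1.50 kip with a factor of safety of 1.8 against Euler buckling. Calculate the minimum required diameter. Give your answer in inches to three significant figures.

d ≈ 1.32 in

Required P_cr = n·P = 1.8 × 1.50 = 2.700 kip
L_e = K·L = 0.5 × 149 = 74.50 in
Required I = P_cr·L_e²/(π²E) = 2.700×10^3 × 74.50² / (π² × 1.01×10^7) = 0.1503 in⁴
Solid circle: I = πd⁴/64  ⇒  d = (64I/π)^(1/4) = (64×0.1503/π)^(1/4) = 1.32 in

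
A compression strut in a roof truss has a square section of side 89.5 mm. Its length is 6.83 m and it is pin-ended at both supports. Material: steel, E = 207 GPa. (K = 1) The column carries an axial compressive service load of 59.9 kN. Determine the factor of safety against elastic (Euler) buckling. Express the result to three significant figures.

n ≈ 3.91

I = a⁴/12 = 89.5⁴/12 = 5.347×10^6 mm⁴
I = 5.347×10^6 mm⁴ = 5.347×10^-6 m⁴
Effective length L_e = K·L = 1 × 6.83 = 6.830 m
P_cr = π²EI / L_e² = π² × 207×10⁹ × 5.347×10^-6 / 6.830² = 2.342×10^5 N
Factor of safety n = P_cr / P = 234.17 / 59.9 = 3.91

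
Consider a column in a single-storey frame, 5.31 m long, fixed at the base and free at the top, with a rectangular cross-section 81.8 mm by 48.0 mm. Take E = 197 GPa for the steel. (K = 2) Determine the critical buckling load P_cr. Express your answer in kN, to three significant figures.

P_cr ≈ 13.0 kN

Buckling occurs about the weak axis: I_min = h·b³/12 with b = 48.0 mm (the shorter side).
I_min = 81.8×48.0³/12 = 7.539×10^5 mm⁴
I = 7.539×10^5 mm⁴ = 7.539×10^-7 m⁴
Effective length L_e = K·L = 2 × 5.31 = 10.62 m
P_cr = π²EI / L_e² = π² × 197×10⁹ × 7.539×10^-7 / 10.62² = 1.300×10^4 N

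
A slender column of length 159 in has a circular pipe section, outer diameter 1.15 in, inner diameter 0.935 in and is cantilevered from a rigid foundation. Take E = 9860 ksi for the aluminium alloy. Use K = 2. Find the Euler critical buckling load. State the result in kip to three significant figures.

d_o = 1.15 in, d_i = 0.935 in
I = π(d_o⁴ − d_i⁴)/64 = π(1.15⁴ − 0.9350⁴)/64 = 4.834×10^-2 in⁴
Effective length L_e = K·L = 2 × 159 = 318.0 in
P_cr = π²EI / L_e² = π² × 9860×10³ × 4.834×10^-2 / 318.0² = 46.52 lb

P_cr ≈ 0.0465 kip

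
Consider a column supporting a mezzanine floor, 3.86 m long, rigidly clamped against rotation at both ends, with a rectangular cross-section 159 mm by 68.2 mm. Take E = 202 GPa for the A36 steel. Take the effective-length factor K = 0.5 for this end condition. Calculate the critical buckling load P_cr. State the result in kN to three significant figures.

Buckling occurs about the weak axis: I_min = h·b³/12 with b = 68.2 mm (the shorter side).
I_min = 159×68.2³/12 = 4.203×10^6 mm⁴
I = 4.203×10^6 mm⁴ = 4.203×10^-6 m⁴
Effective length L_e = K·L = 0.5 × 3.86 = 1.930 m
P_cr = π²EI / L_e² = π² × 202×10⁹ × 4.203×10^-6 / 1.930² = 2.250×10^6 N

P_cr ≈ 2250 kN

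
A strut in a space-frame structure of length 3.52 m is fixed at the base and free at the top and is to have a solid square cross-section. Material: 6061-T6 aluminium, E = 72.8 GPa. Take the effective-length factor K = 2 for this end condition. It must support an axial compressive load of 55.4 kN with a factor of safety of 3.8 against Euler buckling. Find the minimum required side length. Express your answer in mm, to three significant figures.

a ≈ 115 mm

Required P_cr = n·P = 3.8 × 55.4 = 210.5 kN
L_e = K·L = 2 × 3.52 = 7.040 m
Required I = P_cr·L_e²/(π²E) = 2.105×10^5 × 7.040² / (π² × 7.28×10^10) = 1.452×10^-5 m⁴
I_req = 1.452×10^7 mm⁴
Solid square: I = a⁴/12  ⇒  a = (12I)^(1/4) = (12×1.452×10^7)^(1/4) = 115 mm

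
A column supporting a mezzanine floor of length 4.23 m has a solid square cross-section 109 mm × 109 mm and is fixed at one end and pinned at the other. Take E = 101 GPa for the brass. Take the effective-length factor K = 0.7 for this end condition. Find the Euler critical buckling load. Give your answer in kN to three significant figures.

I = a⁴/12 = 109⁴/12 = 1.176×10^7 mm⁴
I = 1.176×10^7 mm⁴ = 1.176×10^-5 m⁴
Effective length L_e = K·L = 0.7 × 4.23 = 2.961 m
P_cr = π²EI / L_e² = π² × 101×10⁹ × 1.176×10^-5 / 2.961² = 1.337×10^6 N

P_cr ≈ 1340 kN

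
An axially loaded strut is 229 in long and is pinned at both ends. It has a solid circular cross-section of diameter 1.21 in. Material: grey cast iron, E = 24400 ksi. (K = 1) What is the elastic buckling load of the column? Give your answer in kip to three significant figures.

P_cr ≈ 0.483 kip

I = πd⁴/64 = π×1.21⁴/64 = 0.1052 in⁴
Effective length L_e = K·L = 1 × 229 = 229.0 in
P_cr = π²EI / L_e² = π² × 24400×10³ × 0.1052 / 229.0² = 483.2 lb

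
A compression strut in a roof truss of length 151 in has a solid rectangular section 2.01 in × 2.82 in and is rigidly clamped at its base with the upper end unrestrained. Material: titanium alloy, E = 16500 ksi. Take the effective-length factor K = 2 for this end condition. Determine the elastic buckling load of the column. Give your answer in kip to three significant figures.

Buckling occurs about the weak axis: I_min = h·b³/12 with b = 2.01 in (the shorter side).
I_min = 2.82×2.01³/12 = 1.908 in⁴
Effective length L_e = K·L = 2 × 151 = 302.0 in
P_cr = π²EI / L_e² = π² × 16500×10³ × 1.908 / 302.0² = 3.407×10^3 lb

P_cr ≈ 3.41 kip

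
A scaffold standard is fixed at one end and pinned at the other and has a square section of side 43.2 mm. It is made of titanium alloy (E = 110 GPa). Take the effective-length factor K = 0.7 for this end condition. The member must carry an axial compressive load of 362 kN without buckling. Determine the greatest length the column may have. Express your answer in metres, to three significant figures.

I = a⁴/12 = 43.2⁴/12 = 2.902×10^5 mm⁴
I = 2.902×10^-7 m⁴
At the buckling limit P_cr = P = 3.620×10^5 N
From P_cr = π²EI/(K·L)²:  L = (1/K)·√(π²EI/P_cr) = (1/0.7)·√(π²×1.10×10^11×2.902×10^-7/3.620×10^5)
L = 1.33 m

L_max ≈ 1.33 m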